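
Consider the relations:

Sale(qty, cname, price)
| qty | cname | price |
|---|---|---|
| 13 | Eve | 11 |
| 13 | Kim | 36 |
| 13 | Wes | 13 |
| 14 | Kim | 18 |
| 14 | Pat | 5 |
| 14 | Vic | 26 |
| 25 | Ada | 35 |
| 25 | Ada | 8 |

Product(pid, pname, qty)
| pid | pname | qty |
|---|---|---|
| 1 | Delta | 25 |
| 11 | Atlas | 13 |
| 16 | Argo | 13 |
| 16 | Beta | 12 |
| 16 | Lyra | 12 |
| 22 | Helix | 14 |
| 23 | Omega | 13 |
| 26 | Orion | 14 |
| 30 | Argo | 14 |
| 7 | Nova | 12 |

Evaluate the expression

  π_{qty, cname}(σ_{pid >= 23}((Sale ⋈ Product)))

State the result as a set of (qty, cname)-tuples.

Joining Sale and Product on qty yields {(13, Eve, 11, 11, Atlas), (13, Eve, 11, 16, Argo), (13, Eve, 11, 23, Omega), (13, Kim, 36, 11, Atlas), (13, Kim, 36, 16, Argo), (13, Kim, 36, 23, Omega), (13, Wes, 13, 11, Atlas), (13, Wes, 13, 16, Argo), (13, Wes, 13, 23, Omega), (14, Kim, 18, 22, Helix), (14, Kim, 18, 26, Orion), (14, Kim, 18, 30, Argo), (14, Pat, 5, 22, Helix), (14, Pat, 5, 26, Orion), (14, Pat, 5, 30, Argo), (14, Vic, 26, 22, Helix), (14, Vic, 26, 26, Orion), (14, Vic, 26, 30, Argo), (25, Ada, 35, 1, Delta), (25, Ada, 8, 1, Delta)}.
Selection pid >= 23: {(13, Eve, 11, 23, Omega), (13, Kim, 36, 23, Omega), (13, Wes, 13, 23, Omega), (14, Kim, 18, 26, Orion), (14, Kim, 18, 30, Argo), (14, Pat, 5, 26, Orion), (14, Pat, 5, 30, Argo), (14, Vic, 26, 26, Orion), (14, Vic, 26, 30, Argo)}
Projecting to qty, cname (3 duplicate(s) eliminated): {(13, Eve), (13, Kim), (13, Wes), (14, Kim), (14, Pat), (14, Vic)}

{(13, Eve), (13, Kim), (13, Wes), (14, Kim), (14, Pat), (14, Vic)}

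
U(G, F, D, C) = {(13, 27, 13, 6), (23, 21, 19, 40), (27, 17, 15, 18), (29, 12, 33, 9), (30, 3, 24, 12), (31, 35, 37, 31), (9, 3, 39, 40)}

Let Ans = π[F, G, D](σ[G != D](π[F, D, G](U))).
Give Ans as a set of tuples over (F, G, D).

Projecting to F, D, G: {(12, 33, 29), (17, 15, 27), (21, 19, 23), (27, 13, 13), (3, 24, 30), (3, 39, 9), (35, 37, 31)}
σ[G != D]: keep tuples satisfying G != D → {(12, 33, 29), (17, 15, 27), (21, 19, 23), (3, 24, 30), (3, 39, 9), (35, 37, 31)}
Projecting to F, G, D: {(12, 29, 33), (17, 27, 15), (21, 23, 19), (3, 30, 24), (3, 9, 39), (35, 31, 37)}

{(12, 29, 33), (17, 27, 15), (21, 23, 19), (3, 30, 24), (3, 9, 39), (35, 31, 37)}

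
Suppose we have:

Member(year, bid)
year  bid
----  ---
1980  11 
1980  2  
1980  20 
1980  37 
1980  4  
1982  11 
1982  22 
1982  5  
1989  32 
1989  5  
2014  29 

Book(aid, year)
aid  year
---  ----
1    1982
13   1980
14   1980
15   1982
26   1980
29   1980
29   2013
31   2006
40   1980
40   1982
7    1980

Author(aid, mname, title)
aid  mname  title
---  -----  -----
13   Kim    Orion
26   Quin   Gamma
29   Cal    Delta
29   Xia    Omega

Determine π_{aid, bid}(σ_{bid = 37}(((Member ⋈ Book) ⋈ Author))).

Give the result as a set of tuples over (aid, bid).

{(13, 37), (26, 37), (29, 37)}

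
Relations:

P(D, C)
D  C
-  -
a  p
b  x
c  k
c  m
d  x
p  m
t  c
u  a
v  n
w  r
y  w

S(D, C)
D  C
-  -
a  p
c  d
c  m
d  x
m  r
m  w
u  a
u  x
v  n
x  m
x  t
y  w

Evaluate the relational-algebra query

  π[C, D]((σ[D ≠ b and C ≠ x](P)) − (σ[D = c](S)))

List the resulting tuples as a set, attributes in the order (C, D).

{(a, u), (c, t), (k, c), (m, p), (n, v), (p, a), (r, w), (w, y)}

Filtering on D ≠ b and C ≠ x leaves {(a, p), (c, k), (c, m), (p, m), (t, c), (u, a), (v, n), (w, r), (y, w)}.
Filtering on D = c leaves {(c, d), (c, m)}.
Taking the difference: {(a, p), (c, k), (p, m), (t, c), (u, a), (v, n), (w, r), (y, w)}
Projecting to C, D: {(a, u), (c, t), (k, c), (m, p), (n, v), (p, a), (r, w), (w, y)}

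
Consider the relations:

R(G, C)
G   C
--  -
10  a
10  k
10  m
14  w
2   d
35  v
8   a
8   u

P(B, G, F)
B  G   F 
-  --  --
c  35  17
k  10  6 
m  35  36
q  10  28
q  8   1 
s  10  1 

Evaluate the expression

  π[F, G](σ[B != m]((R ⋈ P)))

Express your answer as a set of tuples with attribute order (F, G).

{(1, 10), (1, 8), (17, 35), (28, 10), (6, 10)}

Joining R and P on G yields {(10, a, k, 6), (10, a, q, 28), (10, a, s, 1), (10, k, k, 6), (10, k, q, 28), (10, k, s, 1), (10, m, k, 6), (10, m, q, 28), (10, m, s, 1), (35, v, c, 17), (35, v, m, 36), (8, a, q, 1), (8, u, q, 1)}.
Apply σ_{B != m}; surviving tuples: {(10, a, k, 6), (10, a, q, 28), (10, a, s, 1), (10, k, k, 6), (10, k, q, 28), (10, k, s, 1), (10, m, k, 6), (10, m, q, 28), (10, m, s, 1), (35, v, c, 17), (8, a, q, 1), (8, u, q, 1)}
Projecting to F, G (7 duplicate(s) eliminated): {(1, 10), (1, 8), (17, 35), (28, 10), (6, 10)}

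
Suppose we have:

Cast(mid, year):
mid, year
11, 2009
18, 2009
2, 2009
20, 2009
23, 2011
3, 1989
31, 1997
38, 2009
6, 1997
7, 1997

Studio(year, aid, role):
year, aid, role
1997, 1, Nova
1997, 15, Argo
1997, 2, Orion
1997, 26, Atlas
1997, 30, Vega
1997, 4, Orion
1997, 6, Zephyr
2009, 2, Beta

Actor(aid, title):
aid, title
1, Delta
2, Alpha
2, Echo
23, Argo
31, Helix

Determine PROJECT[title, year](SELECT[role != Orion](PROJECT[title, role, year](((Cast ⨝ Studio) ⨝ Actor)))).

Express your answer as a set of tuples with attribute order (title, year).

{(Alpha, 2009), (Delta, 1997), (Echo, 2009)}

Cast ⋈ Studio (natural join on year): {(11, 2009, 2, Beta), (18, 2009, 2, Beta), (2, 2009, 2, Beta), (20, 2009, 2, Beta), (31, 1997, 1, Nova), (31, 1997, 15, Argo), (31, 1997, 2, Orion), (31, 1997, 26, Atlas), (31, 1997, 30, Vega), (31, 1997, 4, Orion), (31, 1997, 6, Zephyr), (38, 2009, 2, Beta), (6, 1997, 1, Nova), (6, 1997, 15, Argo), (6, 1997, 2, Orion), (6, 1997, 26, Atlas), (6, 1997, 30, Vega), (6, 1997, 4, Orion), (6, 1997, 6, Zephyr), (7, 1997, 1, Nova), (7, 1997, 15, Argo), (7, 1997, 2, Orion), (7, 1997, 26, Atlas), (7, 1997, 30, Vega), (7, 1997, 4, Orion), (7, 1997, 6, Zephyr)}
(Cast ⨝ Studio) ⋈ Actor (natural join on aid): {(11, 2009, 2, Beta, Alpha), (11, 2009, 2, Beta, Echo), (18, 2009, 2, Beta, Alpha), (18, 2009, 2, Beta, Echo), (2, 2009, 2, Beta, Alpha), (2, 2009, 2, Beta, Echo), (20, 2009, 2, Beta, Alpha), (20, 2009, 2, Beta, Echo), (31, 1997, 1, Nova, Delta), (31, 1997, 2, Orion, Alpha), (31, 1997, 2, Orion, Echo), (38, 2009, 2, Beta, Alpha), (38, 2009, 2, Beta, Echo), (6, 1997, 1, Nova, Delta), (6, 1997, 2, Orion, Alpha), (6, 1997, 2, Orion, Echo), (7, 1997, 1, Nova, Delta), (7, 1997, 2, Orion, Alpha), (7, 1997, 2, Orion, Echo)}
Keep only column(s) title, role, year (14 duplicate(s) eliminated): {(Alpha, Beta, 2009), (Alpha, Orion, 1997), (Delta, Nova, 1997), (Echo, Beta, 2009), (Echo, Orion, 1997)}
Apply σ_{role != Orion}; surviving tuples: {(Alpha, Beta, 2009), (Delta, Nova, 1997), (Echo, Beta, 2009)}
Keep only column(s) title, year: {(Alpha, 2009), (Delta, 1997), (Echo, 2009)}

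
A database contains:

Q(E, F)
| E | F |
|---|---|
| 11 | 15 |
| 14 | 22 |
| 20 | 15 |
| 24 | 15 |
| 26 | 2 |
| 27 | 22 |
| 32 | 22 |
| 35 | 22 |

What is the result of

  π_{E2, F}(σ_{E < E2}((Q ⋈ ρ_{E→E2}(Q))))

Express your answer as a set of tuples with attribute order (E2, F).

{(20, 15), (24, 15), (27, 22), (32, 22), (35, 22)}

ρ[E→E2]: schema becomes (E2, F); tuples unchanged.
Joining Q and ρ_{E→E2}(Q) on F yields {(11, 15, 11), (11, 15, 20), (11, 15, 24), (14, 22, 14), (14, 22, 27), (14, 22, 32), (14, 22, 35), (20, 15, 11), (20, 15, 20), (20, 15, 24), (24, 15, 11), (24, 15, 20), (24, 15, 24), (26, 2, 26), (27, 22, 14), (27, 22, 27), (27, 22, 32), (27, 22, 35), (32, 22, 14), (32, 22, 27), (32, 22, 32), (32, 22, 35), (35, 22, 14), (35, 22, 27), (35, 22, 32), (35, 22, 35)}.
σ[E < E2]: keep tuples satisfying E < E2 → {(11, 15, 20), (11, 15, 24), (14, 22, 27), (14, 22, 32), (14, 22, 35), (20, 15, 24), (27, 22, 32), (27, 22, 35), (32, 22, 35)}
Projecting to E2, F (4 duplicate(s) eliminated): {(20, 15), (24, 15), (27, 22), (32, 22), (35, 22)}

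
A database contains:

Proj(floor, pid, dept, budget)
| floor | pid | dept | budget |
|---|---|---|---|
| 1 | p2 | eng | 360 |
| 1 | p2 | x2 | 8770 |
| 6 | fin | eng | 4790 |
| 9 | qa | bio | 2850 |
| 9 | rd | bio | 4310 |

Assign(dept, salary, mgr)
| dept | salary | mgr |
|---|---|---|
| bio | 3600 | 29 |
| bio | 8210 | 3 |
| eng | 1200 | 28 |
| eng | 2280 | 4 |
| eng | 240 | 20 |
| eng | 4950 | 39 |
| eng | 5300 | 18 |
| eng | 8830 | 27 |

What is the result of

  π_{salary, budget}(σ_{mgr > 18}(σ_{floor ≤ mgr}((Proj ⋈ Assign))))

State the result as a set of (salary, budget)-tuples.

{(1200, 360), (1200, 4790), (240, 360), (240, 4790), (3600, 2850), (3600, 4310), (4950, 360), (4950, 4790), (8830, 360), (8830, 4790)}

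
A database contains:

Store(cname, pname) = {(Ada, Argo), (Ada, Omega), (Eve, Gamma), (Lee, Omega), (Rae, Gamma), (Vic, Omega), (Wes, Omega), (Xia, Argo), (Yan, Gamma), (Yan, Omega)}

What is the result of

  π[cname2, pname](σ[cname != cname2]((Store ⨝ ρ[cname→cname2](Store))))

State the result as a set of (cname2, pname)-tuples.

{(Ada, Argo), (Ada, Omega), (Eve, Gamma), (Lee, Omega), (Rae, Gamma), (Vic, Omega), (Wes, Omega), (Xia, Argo), (Yan, Gamma), (Yan, Omega)}

ρ[cname→cname2]: schema becomes (cname2, pname); tuples unchanged.
Joining Store and ρ[cname→cname2](Store) on pname yields {(Ada, Argo, Ada), (Ada, Argo, Xia), (Ada, Omega, Ada), (Ada, Omega, Lee), (Ada, Omega, Vic), (Ada, Omega, Wes), (Ada, Omega, Yan), (Eve, Gamma, Eve), (Eve, Gamma, Rae), (Eve, Gamma, Yan), (Lee, Omega, Ada), (Lee, Omega, Lee), (Lee, Omega, Vic), (Lee, Omega, Wes), (Lee, Omega, Yan), (Rae, Gamma, Eve), (Rae, Gamma, Rae), (Rae, Gamma, Yan), (Vic, Omega, Ada), (Vic, Omega, Lee), (Vic, Omega, Vic), (Vic, Omega, Wes), (Vic, Omega, Yan), (Wes, Omega, Ada), (Wes, Omega, Lee), (Wes, Omega, Vic), (Wes, Omega, Wes), (Wes, Omega, Yan), (Xia, Argo, Ada), (Xia, Argo, Xia), (Yan, Gamma, Eve), (Yan, Gamma, Rae), (Yan, Gamma, Yan), (Yan, Omega, Ada), (Yan, Omega, Lee), (Yan, Omega, Vic), (Yan, Omega, Wes), (Yan, Omega, Yan)}.
Selection cname != cname2: {(Ada, Argo, Xia), (Ada, Omega, Lee), (Ada, Omega, Vic), (Ada, Omega, Wes), (Ada, Omega, Yan), (Eve, Gamma, Rae), (Eve, Gamma, Yan), (Lee, Omega, Ada), (Lee, Omega, Vic), (Lee, Omega, Wes), (Lee, Omega, Yan), (Rae, Gamma, Eve), (Rae, Gamma, Yan), (Vic, Omega, Ada), (Vic, Omega, Lee), (Vic, Omega, Wes), (Vic, Omega, Yan), (Wes, Omega, Ada), (Wes, Omega, Lee), (Wes, Omega, Vic), (Wes, Omega, Yan), (Xia, Argo, Ada), (Yan, Gamma, Eve), (Yan, Gamma, Rae), (Yan, Omega, Ada), (Yan, Omega, Lee), (Yan, Omega, Vic), (Yan, Omega, Wes)}
Keep only column(s) cname2, pname (18 duplicate(s) eliminated): {(Ada, Argo), (Ada, Omega), (Eve, Gamma), (Lee, Omega), (Rae, Gamma), (Vic, Omega), (Wes, Omega), (Xia, Argo), (Yan, Gamma), (Yan, Omega)}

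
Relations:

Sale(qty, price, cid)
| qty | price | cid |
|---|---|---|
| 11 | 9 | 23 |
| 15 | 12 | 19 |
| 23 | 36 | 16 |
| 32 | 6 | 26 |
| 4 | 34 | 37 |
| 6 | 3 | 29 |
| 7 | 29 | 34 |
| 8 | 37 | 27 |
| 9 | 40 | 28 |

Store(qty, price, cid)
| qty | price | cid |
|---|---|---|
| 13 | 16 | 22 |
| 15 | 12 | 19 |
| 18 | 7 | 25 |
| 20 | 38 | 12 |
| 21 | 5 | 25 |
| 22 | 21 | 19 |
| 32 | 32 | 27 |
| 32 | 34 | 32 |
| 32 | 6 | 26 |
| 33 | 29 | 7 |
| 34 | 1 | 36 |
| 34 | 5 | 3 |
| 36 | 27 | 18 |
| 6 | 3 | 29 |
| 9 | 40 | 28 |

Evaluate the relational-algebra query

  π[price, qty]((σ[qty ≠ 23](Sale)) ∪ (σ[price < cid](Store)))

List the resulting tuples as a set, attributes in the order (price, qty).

Filtering on qty ≠ 23 leaves {(11, 9, 23), (15, 12, 19), (32, 6, 26), (4, 34, 37), (6, 3, 29), (7, 29, 34), (8, 37, 27), (9, 40, 28)}.
Filtering on price < cid leaves {(13, 16, 22), (15, 12, 19), (18, 7, 25), (21, 5, 25), (32, 6, 26), (34, 1, 36), (6, 3, 29)}.
Set union of the two operands is {(11, 9, 23), (13, 16, 22), (15, 12, 19), (18, 7, 25), (21, 5, 25), (32, 6, 26), (34, 1, 36), (4, 34, 37), (6, 3, 29), (7, 29, 34), (8, 37, 27), (9, 40, 28)}.
π_{price, qty} gives {(1, 34), (12, 15), (16, 13), (29, 7), (3, 6), (34, 4), (37, 8), (40, 9), (5, 21), (6, 32), (7, 18), (9, 11)}.

{(1, 34), (12, 15), (16, 13), (29, 7), (3, 6), (34, 4), (37, 8), (40, 9), (5, 21), (6, 32), (7, 18), (9, 11)}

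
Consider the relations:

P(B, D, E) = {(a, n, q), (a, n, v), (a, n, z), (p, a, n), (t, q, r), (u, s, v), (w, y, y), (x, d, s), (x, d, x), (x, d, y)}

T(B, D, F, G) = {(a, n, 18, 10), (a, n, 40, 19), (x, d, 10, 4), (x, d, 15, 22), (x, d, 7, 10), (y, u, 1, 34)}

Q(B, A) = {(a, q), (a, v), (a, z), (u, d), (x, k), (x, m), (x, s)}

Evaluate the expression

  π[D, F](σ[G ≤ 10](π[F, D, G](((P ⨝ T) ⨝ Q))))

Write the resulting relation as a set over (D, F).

{(d, 10), (d, 7), (n, 18)}

P ⋈ T (natural join on B, D): {(a, n, q, 18, 10), (a, n, q, 40, 19), (a, n, v, 18, 10), (a, n, v, 40, 19), (a, n, z, 18, 10), (a, n, z, 40, 19), (x, d, s, 10, 4), (x, d, s, 15, 22), (x, d, s, 7, 10), (x, d, x, 10, 4), (x, d, x, 15, 22), (x, d, x, 7, 10), (x, d, y, 10, 4), (x, d, y, 15, 22), (x, d, y, 7, 10)}
(P ⨝ T) ⋈ Q (natural join on B): {(a, n, q, 18, 10, q), (a, n, q, 18, 10, v), (a, n, q, 18, 10, z), (a, n, q, 40, 19, q), (a, n, q, 40, 19, v), (a, n, q, 40, 19, z), (a, n, v, 18, 10, q), (a, n, v, 18, 10, v), (a, n, v, 18, 10, z), (a, n, v, 40, 19, q), (a, n, v, 40, 19, v), (a, n, v, 40, 19, z), (a, n, z, 18, 10, q), (a, n, z, 18, 10, v), (a, n, z, 18, 10, z), (a, n, z, 40, 19, q), (a, n, z, 40, 19, v), (a, n, z, 40, 19, z), (x, d, s, 10, 4, k), (x, d, s, 10, 4, m), (x, d, s, 10, 4, s), (x, d, s, 15, 22, k), (x, d, s, 15, 22, m), (x, d, s, 15, 22, s), (x, d, s, 7, 10, k), (x, d, s, 7, 10, m), (x, d, s, 7, 10, s), (x, d, x, 10, 4, k), (x, d, x, 10, 4, m), (x, d, x, 10, 4, s), (x, d, x, 15, 22, k), (x, d, x, 15, 22, m), (x, d, x, 15, 22, s), (x, d, x, 7, 10, k), (x, d, x, 7, 10, m), (x, d, x, 7, 10, s), (x, d, y, 10, 4, k), (x, d, y, 10, 4, m), (x, d, y, 10, 4, s), (x, d, y, 15, 22, k), (x, d, y, 15, 22, m), (x, d, y, 15, 22, s), (x, d, y, 7, 10, k), (x, d, y, 7, 10, m), (x, d, y, 7, 10, s)}
Keep only column(s) F, D, G (40 duplicate(s) eliminated): {(10, d, 4), (15, d, 22), (18, n, 10), (40, n, 19), (7, d, 10)}
Selection G ≤ 10: {(10, d, 4), (18, n, 10), (7, d, 10)}
Keep only column(s) D, F: {(d, 10), (d, 7), (n, 18)}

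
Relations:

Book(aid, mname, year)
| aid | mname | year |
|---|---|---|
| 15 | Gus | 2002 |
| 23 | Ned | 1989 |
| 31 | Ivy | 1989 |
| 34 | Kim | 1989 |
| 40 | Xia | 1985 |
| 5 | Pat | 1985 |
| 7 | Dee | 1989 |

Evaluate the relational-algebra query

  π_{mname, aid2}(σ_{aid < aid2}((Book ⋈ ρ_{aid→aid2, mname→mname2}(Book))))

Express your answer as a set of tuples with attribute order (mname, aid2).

ρ[aid→aid2, mname→mname2]: schema becomes (aid2, mname2, year); tuples unchanged.
Joining Book and ρ_{aid→aid2, mname→mname2}(Book) on year yields {(15, Gus, 2002, 15, Gus), (23, Ned, 1989, 23, Ned), (23, Ned, 1989, 31, Ivy), (23, Ned, 1989, 34, Kim), (23, Ned, 1989, 7, Dee), (31, Ivy, 1989, 23, Ned), (31, Ivy, 1989, 31, Ivy), (31, Ivy, 1989, 34, Kim), (31, Ivy, 1989, 7, Dee), (34, Kim, 1989, 23, Ned), (34, Kim, 1989, 31, Ivy), (34, Kim, 1989, 34, Kim), (34, Kim, 1989, 7, Dee), (40, Xia, 1985, 40, Xia), (40, Xia, 1985, 5, Pat), (5, Pat, 1985, 40, Xia), (5, Pat, 1985, 5, Pat), (7, Dee, 1989, 23, Ned), (7, Dee, 1989, 31, Ivy), (7, Dee, 1989, 34, Kim), (7, Dee, 1989, 7, Dee)}.
σ[aid < aid2]: keep tuples satisfying aid < aid2 → {(23, Ned, 1989, 31, Ivy), (23, Ned, 1989, 34, Kim), (31, Ivy, 1989, 34, Kim), (5, Pat, 1985, 40, Xia), (7, Dee, 1989, 23, Ned), (7, Dee, 1989, 31, Ivy), (7, Dee, 1989, 34, Kim)}
Keep only column(s) mname, aid2: {(Dee, 23), (Dee, 31), (Dee, 34), (Ivy, 34), (Ned, 31), (Ned, 34), (Pat, 40)}

{(Dee, 23), (Dee, 31), (Dee, 34), (Ivy, 34), (Ned, 31), (Ned, 34), (Pat, 40)}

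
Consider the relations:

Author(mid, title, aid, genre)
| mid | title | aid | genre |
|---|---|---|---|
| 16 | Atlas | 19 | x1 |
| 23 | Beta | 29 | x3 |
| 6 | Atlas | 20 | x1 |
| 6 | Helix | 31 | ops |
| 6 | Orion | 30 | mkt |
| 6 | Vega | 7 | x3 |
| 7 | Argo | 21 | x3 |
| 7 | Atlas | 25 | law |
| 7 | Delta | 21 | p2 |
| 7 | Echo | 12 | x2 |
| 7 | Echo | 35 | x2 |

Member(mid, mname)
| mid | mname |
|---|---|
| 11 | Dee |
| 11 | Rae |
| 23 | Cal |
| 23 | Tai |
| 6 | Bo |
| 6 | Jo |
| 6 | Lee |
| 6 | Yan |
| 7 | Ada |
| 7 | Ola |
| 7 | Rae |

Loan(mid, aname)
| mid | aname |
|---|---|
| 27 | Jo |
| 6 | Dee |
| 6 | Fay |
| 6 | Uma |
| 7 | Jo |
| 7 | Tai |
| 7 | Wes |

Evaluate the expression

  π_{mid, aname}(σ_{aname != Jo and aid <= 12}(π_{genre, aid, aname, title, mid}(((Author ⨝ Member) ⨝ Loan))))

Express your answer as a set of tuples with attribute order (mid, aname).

{(6, Dee), (6, Fay), (6, Uma), (7, Tai), (7, Wes)}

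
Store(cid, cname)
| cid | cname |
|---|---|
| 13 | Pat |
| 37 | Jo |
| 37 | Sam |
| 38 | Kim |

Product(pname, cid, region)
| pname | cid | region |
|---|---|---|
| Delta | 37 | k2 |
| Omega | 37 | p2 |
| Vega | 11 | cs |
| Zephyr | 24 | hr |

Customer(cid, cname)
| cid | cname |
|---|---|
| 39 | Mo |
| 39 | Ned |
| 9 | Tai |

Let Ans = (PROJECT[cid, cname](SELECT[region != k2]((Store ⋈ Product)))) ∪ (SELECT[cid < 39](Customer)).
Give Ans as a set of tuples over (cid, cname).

Store ⋈ Product (natural join on cid): {(37, Jo, Delta, k2), (37, Jo, Omega, p2), (37, Sam, Delta, k2), (37, Sam, Omega, p2)}
σ[region != k2]: keep tuples satisfying region != k2 → {(37, Jo, Omega, p2), (37, Sam, Omega, p2)}
π_{cid, cname} gives {(37, Jo), (37, Sam)}.
σ[cid < 39]: keep tuples satisfying cid < 39 → {(9, Tai)}
Union: {(37, Jo), (37, Sam)} with {(9, Tai)} → {(37, Jo), (37, Sam), (9, Tai)}

{(37, Jo), (37, Sam), (9, Tai)}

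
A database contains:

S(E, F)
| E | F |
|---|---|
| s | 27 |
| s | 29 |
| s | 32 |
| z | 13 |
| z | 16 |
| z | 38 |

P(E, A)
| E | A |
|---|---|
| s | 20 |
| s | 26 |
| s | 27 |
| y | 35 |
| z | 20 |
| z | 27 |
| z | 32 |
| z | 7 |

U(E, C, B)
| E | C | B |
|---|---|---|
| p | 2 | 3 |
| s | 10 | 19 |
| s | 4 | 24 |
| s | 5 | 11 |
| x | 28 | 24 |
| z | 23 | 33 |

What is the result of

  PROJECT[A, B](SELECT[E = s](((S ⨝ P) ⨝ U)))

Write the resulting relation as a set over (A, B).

Natural join on E: {(s, 27, 20), (s, 27, 26), (s, 27, 27), (s, 29, 20), (s, 29, 26), (s, 29, 27), (s, 32, 20), (s, 32, 26), (s, 32, 27), (z, 13, 20), (z, 13, 27), (z, 13, 32), (z, 13, 7), (z, 16, 20), (z, 16, 27), (z, 16, 32), (z, 16, 7), (z, 38, 20), (z, 38, 27), (z, 38, 32), (z, 38, 7)}
Natural join on E: {(s, 27, 20, 10, 19), (s, 27, 20, 4, 24), (s, 27, 20, 5, 11), (s, 27, 26, 10, 19), (s, 27, 26, 4, 24), (s, 27, 26, 5, 11), (s, 27, 27, 10, 19), (s, 27, 27, 4, 24), (s, 27, 27, 5, 11), (s, 29, 20, 10, 19), (s, 29, 20, 4, 24), (s, 29, 20, 5, 11), (s, 29, 26, 10, 19), (s, 29, 26, 4, 24), (s, 29, 26, 5, 11), (s, 29, 27, 10, 19), (s, 29, 27, 4, 24), (s, 29, 27, 5, 11), (s, 32, 20, 10, 19), (s, 32, 20, 4, 24), (s, 32, 20, 5, 11), (s, 32, 26, 10, 19), (s, 32, 26, 4, 24), (s, 32, 26, 5, 11), (s, 32, 27, 10, 19), (s, 32, 27, 4, 24), (s, 32, 27, 5, 11), (z, 13, 20, 23, 33), (z, 13, 27, 23, 33), (z, 13, 32, 23, 33), (z, 13, 7, 23, 33), (z, 16, 20, 23, 33), (z, 16, 27, 23, 33), (z, 16, 32, 23, 33), (z, 16, 7, 23, 33), (z, 38, 20, 23, 33), (z, 38, 27, 23, 33), (z, 38, 32, 23, 33), (z, 38, 7, 23, 33)}
Apply σ_{E = s}; surviving tuples: {(s, 27, 20, 10, 19), (s, 27, 20, 4, 24), (s, 27, 20, 5, 11), (s, 27, 26, 10, 19), (s, 27, 26, 4, 24), (s, 27, 26, 5, 11), (s, 27, 27, 10, 19), (s, 27, 27, 4, 24), (s, 27, 27, 5, 11), (s, 29, 20, 10, 19), (s, 29, 20, 4, 24), (s, 29, 20, 5, 11), (s, 29, 26, 10, 19), (s, 29, 26, 4, 24), (s, 29, 26, 5, 11), (s, 29, 27, 10, 19), (s, 29, 27, 4, 24), (s, 29, 27, 5, 11), (s, 32, 20, 10, 19), (s, 32, 20, 4, 24), (s, 32, 20, 5, 11), (s, 32, 26, 10, 19), (s, 32, 26, 4, 24), (s, 32, 26, 5, 11), (s, 32, 27, 10, 19), (s, 32, 27, 4, 24), (s, 32, 27, 5, 11)}
π_{A, B} gives {(20, 11), (20, 19), (20, 24), (26, 11), (26, 19), (26, 24), (27, 11), (27, 19), (27, 24)} (18 duplicate(s) eliminated).

{(20, 11), (20, 19), (20, 24), (26, 11), (26, 19), (26, 24), (27, 11), (27, 19), (27, 24)}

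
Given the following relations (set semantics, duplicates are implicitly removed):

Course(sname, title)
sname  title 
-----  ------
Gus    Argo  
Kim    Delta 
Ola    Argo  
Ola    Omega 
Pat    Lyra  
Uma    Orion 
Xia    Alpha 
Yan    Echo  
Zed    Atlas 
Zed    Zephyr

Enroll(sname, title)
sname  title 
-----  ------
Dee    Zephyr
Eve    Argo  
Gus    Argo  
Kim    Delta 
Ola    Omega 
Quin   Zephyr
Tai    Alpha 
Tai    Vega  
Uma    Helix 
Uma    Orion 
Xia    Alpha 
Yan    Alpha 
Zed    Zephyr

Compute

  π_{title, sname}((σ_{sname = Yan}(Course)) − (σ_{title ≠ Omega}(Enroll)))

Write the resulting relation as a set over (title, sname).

Selection sname = Yan: {(Yan, Echo)}
Selection title ≠ Omega: {(Dee, Zephyr), (Eve, Argo), (Gus, Argo), (Kim, Delta), (Quin, Zephyr), (Tai, Alpha), (Tai, Vega), (Uma, Helix), (Uma, Orion), (Xia, Alpha), (Yan, Alpha), (Zed, Zephyr)}
Difference: {(Yan, Echo)} with {(Dee, Zephyr), (Eve, Argo), (Gus, Argo), (Kim, Delta), (Quin, Zephyr), (Tai, Alpha), (Tai, Vega), (Uma, Helix), (Uma, Orion), (Xia, Alpha), (Yan, Alpha), (Zed, Zephyr)} → {(Yan, Echo)}
Projecting to title, sname: {(Echo, Yan)}

{(Echo, Yan)}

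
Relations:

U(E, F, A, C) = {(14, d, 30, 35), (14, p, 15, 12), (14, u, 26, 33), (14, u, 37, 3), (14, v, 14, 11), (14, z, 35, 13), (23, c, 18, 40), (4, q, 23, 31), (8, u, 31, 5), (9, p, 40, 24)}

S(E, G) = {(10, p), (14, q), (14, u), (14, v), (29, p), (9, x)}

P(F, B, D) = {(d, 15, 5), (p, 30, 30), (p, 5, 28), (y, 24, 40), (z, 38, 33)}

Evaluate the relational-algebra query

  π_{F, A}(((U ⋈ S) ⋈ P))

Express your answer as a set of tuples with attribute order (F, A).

{(d, 30), (p, 15), (p, 40), (z, 35)}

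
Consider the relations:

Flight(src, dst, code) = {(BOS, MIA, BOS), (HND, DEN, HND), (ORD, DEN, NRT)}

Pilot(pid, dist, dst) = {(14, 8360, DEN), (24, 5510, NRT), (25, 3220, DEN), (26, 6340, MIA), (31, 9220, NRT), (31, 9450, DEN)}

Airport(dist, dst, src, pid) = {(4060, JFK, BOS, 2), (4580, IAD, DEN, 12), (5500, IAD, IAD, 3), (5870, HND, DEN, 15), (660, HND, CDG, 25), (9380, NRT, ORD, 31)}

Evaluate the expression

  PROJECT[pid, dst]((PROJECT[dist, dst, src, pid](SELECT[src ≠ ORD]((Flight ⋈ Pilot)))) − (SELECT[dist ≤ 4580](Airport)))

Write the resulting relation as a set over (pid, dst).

Natural join on dst: {(BOS, MIA, BOS, 26, 6340), (HND, DEN, HND, 14, 8360), (HND, DEN, HND, 25, 3220), (HND, DEN, HND, 31, 9450), (ORD, DEN, NRT, 14, 8360), (ORD, DEN, NRT, 25, 3220), (ORD, DEN, NRT, 31, 9450)}
σ[src ≠ ORD]: keep tuples satisfying src ≠ ORD → {(BOS, MIA, BOS, 26, 6340), (HND, DEN, HND, 14, 8360), (HND, DEN, HND, 25, 3220), (HND, DEN, HND, 31, 9450)}
Keep only column(s) dist, dst, src, pid: {(3220, DEN, HND, 25), (6340, MIA, BOS, 26), (8360, DEN, HND, 14), (9450, DEN, HND, 31)}
σ[dist ≤ 4580]: keep tuples satisfying dist ≤ 4580 → {(4060, JFK, BOS, 2), (4580, IAD, DEN, 12), (660, HND, CDG, 25)}
Set difference of the two operands is {(3220, DEN, HND, 25), (6340, MIA, BOS, 26), (8360, DEN, HND, 14), (9450, DEN, HND, 31)}.
Keep only column(s) pid, dst: {(14, DEN), (25, DEN), (26, MIA), (31, DEN)}

{(14, DEN), (25, DEN), (26, MIA), (31, DEN)}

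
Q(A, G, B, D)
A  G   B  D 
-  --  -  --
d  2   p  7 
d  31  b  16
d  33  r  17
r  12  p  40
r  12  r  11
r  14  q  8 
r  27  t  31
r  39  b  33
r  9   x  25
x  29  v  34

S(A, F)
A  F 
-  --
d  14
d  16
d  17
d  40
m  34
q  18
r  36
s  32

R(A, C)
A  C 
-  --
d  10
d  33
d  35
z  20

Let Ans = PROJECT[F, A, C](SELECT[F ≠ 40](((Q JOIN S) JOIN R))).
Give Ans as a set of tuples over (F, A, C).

{(14, d, 10), (14, d, 33), (14, d, 35), (16, d, 10), (16, d, 33), (16, d, 35), (17, d, 10), (17, d, 33), (17, d, 35)}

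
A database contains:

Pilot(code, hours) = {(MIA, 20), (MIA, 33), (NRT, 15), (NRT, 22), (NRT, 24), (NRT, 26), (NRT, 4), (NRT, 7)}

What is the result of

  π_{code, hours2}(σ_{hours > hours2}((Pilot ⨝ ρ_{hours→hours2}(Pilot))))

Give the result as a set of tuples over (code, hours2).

{(MIA, 20), (NRT, 15), (NRT, 22), (NRT, 24), (NRT, 4), (NRT, 7)}

ρ[hours→hours2]: schema becomes (code, hours2); tuples unchanged.
Pilot ⋈ ρ_{hours→hours2}(Pilot) (natural join on code): {(MIA, 20, 20), (MIA, 20, 33), (MIA, 33, 20), (MIA, 33, 33), (NRT, 15, 15), (NRT, 15, 22), (NRT, 15, 24), (NRT, 15, 26), (NRT, 15, 4), (NRT, 15, 7), (NRT, 22, 15), (NRT, 22, 22), (NRT, 22, 24), (NRT, 22, 26), (NRT, 22, 4), (NRT, 22, 7), (NRT, 24, 15), (NRT, 24, 22), (NRT, 24, 24), (NRT, 24, 26), (NRT, 24, 4), (NRT, 24, 7), (NRT, 26, 15), (NRT, 26, 22), (NRT, 26, 24), (NRT, 26, 26), (NRT, 26, 4), (NRT, 26, 7), (NRT, 4, 15), (NRT, 4, 22), (NRT, 4, 24), (NRT, 4, 26), (NRT, 4, 4), (NRT, 4, 7), (NRT, 7, 15), (NRT, 7, 22), (NRT, 7, 24), (NRT, 7, 26), (NRT, 7, 4), (NRT, 7, 7)}
Filtering on hours > hours2 leaves {(MIA, 33, 20), (NRT, 15, 4), (NRT, 15, 7), (NRT, 22, 15), (NRT, 22, 4), (NRT, 22, 7), (NRT, 24, 15), (NRT, 24, 22), (NRT, 24, 4), (NRT, 24, 7), (NRT, 26, 15), (NRT, 26, 22), (NRT, 26, 24), (NRT, 26, 4), (NRT, 26, 7), (NRT, 7, 4)}.
Projecting to code, hours2 (10 duplicate(s) eliminated): {(MIA, 20), (NRT, 15), (NRT, 22), (NRT, 24), (NRT, 4), (NRT, 7)}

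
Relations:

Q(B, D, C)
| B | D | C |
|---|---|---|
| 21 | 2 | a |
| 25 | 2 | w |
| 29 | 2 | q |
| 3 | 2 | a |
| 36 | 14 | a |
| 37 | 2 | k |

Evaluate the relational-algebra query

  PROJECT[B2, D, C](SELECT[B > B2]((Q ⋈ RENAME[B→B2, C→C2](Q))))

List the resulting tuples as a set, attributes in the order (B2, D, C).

{(21, 2, k), (21, 2, q), (21, 2, w), (25, 2, k), (25, 2, q), (29, 2, k), (3, 2, a), (3, 2, k), (3, 2, q), (3, 2, w)}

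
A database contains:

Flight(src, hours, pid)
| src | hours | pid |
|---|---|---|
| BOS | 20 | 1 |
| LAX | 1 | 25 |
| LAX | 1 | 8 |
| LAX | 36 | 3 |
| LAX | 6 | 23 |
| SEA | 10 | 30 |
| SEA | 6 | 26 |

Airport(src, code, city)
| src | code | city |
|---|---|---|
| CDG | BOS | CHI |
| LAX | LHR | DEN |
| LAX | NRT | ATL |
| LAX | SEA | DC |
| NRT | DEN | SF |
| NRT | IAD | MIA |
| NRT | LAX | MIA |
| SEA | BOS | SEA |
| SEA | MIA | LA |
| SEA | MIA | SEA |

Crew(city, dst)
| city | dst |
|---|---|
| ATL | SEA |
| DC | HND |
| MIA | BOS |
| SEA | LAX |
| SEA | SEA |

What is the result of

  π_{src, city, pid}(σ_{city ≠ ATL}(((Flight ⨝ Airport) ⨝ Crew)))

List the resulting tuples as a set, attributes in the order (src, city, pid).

{(LAX, DC, 23), (LAX, DC, 25), (LAX, DC, 3), (LAX, DC, 8), (SEA, SEA, 26), (SEA, SEA, 30)}

Flight ⋈ Airport (natural join on src): {(LAX, 1, 25, LHR, DEN), (LAX, 1, 25, NRT, ATL), (LAX, 1, 25, SEA, DC), (LAX, 1, 8, LHR, DEN), (LAX, 1, 8, NRT, ATL), (LAX, 1, 8, SEA, DC), (LAX, 36, 3, LHR, DEN), (LAX, 36, 3, NRT, ATL), (LAX, 36, 3, SEA, DC), (LAX, 6, 23, LHR, DEN), (LAX, 6, 23, NRT, ATL), (LAX, 6, 23, SEA, DC), (SEA, 10, 30, BOS, SEA), (SEA, 10, 30, MIA, LA), (SEA, 10, 30, MIA, SEA), (SEA, 6, 26, BOS, SEA), (SEA, 6, 26, MIA, LA), (SEA, 6, 26, MIA, SEA)}
(Flight ⨝ Airport) ⋈ Crew (natural join on city): {(LAX, 1, 25, NRT, ATL, SEA), (LAX, 1, 25, SEA, DC, HND), (LAX, 1, 8, NRT, ATL, SEA), (LAX, 1, 8, SEA, DC, HND), (LAX, 36, 3, NRT, ATL, SEA), (LAX, 36, 3, SEA, DC, HND), (LAX, 6, 23, NRT, ATL, SEA), (LAX, 6, 23, SEA, DC, HND), (SEA, 10, 30, BOS, SEA, LAX), (SEA, 10, 30, BOS, SEA, SEA), (SEA, 10, 30, MIA, SEA, LAX), (SEA, 10, 30, MIA, SEA, SEA), (SEA, 6, 26, BOS, SEA, LAX), (SEA, 6, 26, BOS, SEA, SEA), (SEA, 6, 26, MIA, SEA, LAX), (SEA, 6, 26, MIA, SEA, SEA)}
σ[city ≠ ATL]: keep tuples satisfying city ≠ ATL → {(LAX, 1, 25, SEA, DC, HND), (LAX, 1, 8, SEA, DC, HND), (LAX, 36, 3, SEA, DC, HND), (LAX, 6, 23, SEA, DC, HND), (SEA, 10, 30, BOS, SEA, LAX), (SEA, 10, 30, BOS, SEA, SEA), (SEA, 10, 30, MIA, SEA, LAX), (SEA, 10, 30, MIA, SEA, SEA), (SEA, 6, 26, BOS, SEA, LAX), (SEA, 6, 26, BOS, SEA, SEA), (SEA, 6, 26, MIA, SEA, LAX), (SEA, 6, 26, MIA, SEA, SEA)}
Projecting to src, city, pid (6 duplicate(s) eliminated): {(LAX, DC, 23), (LAX, DC, 25), (LAX, DC, 3), (LAX, DC, 8), (SEA, SEA, 26), (SEA, SEA, 30)}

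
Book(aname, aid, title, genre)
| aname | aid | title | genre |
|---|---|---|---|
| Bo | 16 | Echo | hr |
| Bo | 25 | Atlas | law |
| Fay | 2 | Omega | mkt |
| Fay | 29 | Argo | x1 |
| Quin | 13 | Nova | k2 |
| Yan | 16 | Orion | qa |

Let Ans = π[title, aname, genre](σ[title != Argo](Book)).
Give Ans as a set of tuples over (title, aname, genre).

Filtering on title != Argo leaves {(Bo, 16, Echo, hr), (Bo, 25, Atlas, law), (Fay, 2, Omega, mkt), (Quin, 13, Nova, k2), (Yan, 16, Orion, qa)}.
π_{title, aname, genre} gives {(Atlas, Bo, law), (Echo, Bo, hr), (Nova, Quin, k2), (Omega, Fay, mkt), (Orion, Yan, qa)}.

{(Atlas, Bo, law), (Echo, Bo, hr), (Nova, Quin, k2), (Omega, Fay, mkt), (Orion, Yan, qa)}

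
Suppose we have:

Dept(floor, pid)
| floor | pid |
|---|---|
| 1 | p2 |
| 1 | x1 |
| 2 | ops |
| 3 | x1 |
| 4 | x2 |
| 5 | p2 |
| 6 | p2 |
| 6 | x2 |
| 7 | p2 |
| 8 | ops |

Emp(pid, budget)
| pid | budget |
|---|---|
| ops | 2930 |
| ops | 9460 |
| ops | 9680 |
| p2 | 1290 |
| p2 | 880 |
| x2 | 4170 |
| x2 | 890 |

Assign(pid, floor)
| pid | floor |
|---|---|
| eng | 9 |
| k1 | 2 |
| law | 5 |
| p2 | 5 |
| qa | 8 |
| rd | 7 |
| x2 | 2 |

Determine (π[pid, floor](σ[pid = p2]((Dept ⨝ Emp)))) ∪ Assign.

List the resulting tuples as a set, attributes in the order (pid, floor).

Natural join on pid: {(1, p2, 1290), (1, p2, 880), (2, ops, 2930), (2, ops, 9460), (2, ops, 9680), (4, x2, 4170), (4, x2, 890), (5, p2, 1290), (5, p2, 880), (6, p2, 1290), (6, p2, 880), (6, x2, 4170), (6, x2, 890), (7, p2, 1290), (7, p2, 880), (8, ops, 2930), (8, ops, 9460), (8, ops, 9680)}
Filtering on pid = p2 leaves {(1, p2, 1290), (1, p2, 880), (5, p2, 1290), (5, p2, 880), (6, p2, 1290), (6, p2, 880), (7, p2, 1290), (7, p2, 880)}.
π[pid, floor]: project onto (pid, floor) (4 duplicate(s) eliminated) → {(p2, 1), (p2, 5), (p2, 6), (p2, 7)}
Taking the union: {(eng, 9), (k1, 2), (law, 5), (p2, 1), (p2, 5), (p2, 6), (p2, 7), (qa, 8), (rd, 7), (x2, 2)}

{(eng, 9), (k1, 2), (law, 5), (p2, 1), (p2, 5), (p2, 6), (p2, 7), (qa, 8), (rd, 7), (x2, 2)}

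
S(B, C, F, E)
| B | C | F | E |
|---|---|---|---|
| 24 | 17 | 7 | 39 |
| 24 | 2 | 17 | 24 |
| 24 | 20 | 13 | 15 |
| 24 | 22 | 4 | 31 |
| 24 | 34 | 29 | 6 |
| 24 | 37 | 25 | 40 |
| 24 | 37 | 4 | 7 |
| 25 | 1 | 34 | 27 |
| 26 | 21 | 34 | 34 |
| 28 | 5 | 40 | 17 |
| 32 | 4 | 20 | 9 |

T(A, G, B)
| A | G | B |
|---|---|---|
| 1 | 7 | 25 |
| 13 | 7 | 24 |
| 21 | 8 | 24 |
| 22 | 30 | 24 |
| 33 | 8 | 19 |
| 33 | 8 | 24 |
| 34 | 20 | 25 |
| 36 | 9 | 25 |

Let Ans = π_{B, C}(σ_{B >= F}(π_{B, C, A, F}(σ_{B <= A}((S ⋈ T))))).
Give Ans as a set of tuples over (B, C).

{(24, 17), (24, 2), (24, 20), (24, 22), (24, 37)}

Joining S and T on B yields {(24, 17, 7, 39, 13, 7), (24, 17, 7, 39, 21, 8), (24, 17, 7, 39, 22, 30), (24, 17, 7, 39, 33, 8), (24, 2, 17, 24, 13, 7), (24, 2, 17, 24, 21, 8), (24, 2, 17, 24, 22, 30), (24, 2, 17, 24, 33, 8), (24, 20, 13, 15, 13, 7), (24, 20, 13, 15, 21, 8), (24, 20, 13, 15, 22, 30), (24, 20, 13, 15, 33, 8), (24, 22, 4, 31, 13, 7), (24, 22, 4, 31, 21, 8), (24, 22, 4, 31, 22, 30), (24, 22, 4, 31, 33, 8), (24, 34, 29, 6, 13, 7), (24, 34, 29, 6, 21, 8), (24, 34, 29, 6, 22, 30), (24, 34, 29, 6, 33, 8), (24, 37, 25, 40, 13, 7), (24, 37, 25, 40, 21, 8), (24, 37, 25, 40, 22, 30), (24, 37, 25, 40, 33, 8), (24, 37, 4, 7, 13, 7), (24, 37, 4, 7, 21, 8), (24, 37, 4, 7, 22, 30), (24, 37, 4, 7, 33, 8), (25, 1, 34, 27, 1, 7), (25, 1, 34, 27, 34, 20), (25, 1, 34, 27, 36, 9)}.
Apply σ_{B <= A}; surviving tuples: {(24, 17, 7, 39, 33, 8), (24, 2, 17, 24, 33, 8), (24, 20, 13, 15, 33, 8), (24, 22, 4, 31, 33, 8), (24, 34, 29, 6, 33, 8), (24, 37, 25, 40, 33, 8), (24, 37, 4, 7, 33, 8), (25, 1, 34, 27, 34, 20), (25, 1, 34, 27, 36, 9)}
Keep only column(s) B, C, A, F: {(24, 17, 33, 7), (24, 2, 33, 17), (24, 20, 33, 13), (24, 22, 33, 4), (24, 34, 33, 29), (24, 37, 33, 25), (24, 37, 33, 4), (25, 1, 34, 34), (25, 1, 36, 34)}
Apply σ_{B >= F}; surviving tuples: {(24, 17, 33, 7), (24, 2, 33, 17), (24, 20, 33, 13), (24, 22, 33, 4), (24, 37, 33, 4)}
Keep only column(s) B, C: {(24, 17), (24, 2), (24, 20), (24, 22), (24, 37)}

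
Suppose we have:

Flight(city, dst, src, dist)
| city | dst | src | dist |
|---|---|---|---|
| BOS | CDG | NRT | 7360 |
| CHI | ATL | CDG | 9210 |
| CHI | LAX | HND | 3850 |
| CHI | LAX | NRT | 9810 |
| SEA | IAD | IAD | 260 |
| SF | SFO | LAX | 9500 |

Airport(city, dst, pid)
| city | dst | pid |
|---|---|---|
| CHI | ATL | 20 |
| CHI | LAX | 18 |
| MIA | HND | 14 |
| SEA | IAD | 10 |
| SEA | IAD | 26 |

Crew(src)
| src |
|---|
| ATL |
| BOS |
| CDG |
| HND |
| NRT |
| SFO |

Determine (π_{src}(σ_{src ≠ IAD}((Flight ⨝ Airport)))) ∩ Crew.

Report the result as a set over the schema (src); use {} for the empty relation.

Natural join on city, dst: {(CHI, ATL, CDG, 9210, 20), (CHI, LAX, HND, 3850, 18), (CHI, LAX, NRT, 9810, 18), (SEA, IAD, IAD, 260, 10), (SEA, IAD, IAD, 260, 26)}
Selection src ≠ IAD: {(CHI, ATL, CDG, 9210, 20), (CHI, LAX, HND, 3850, 18), (CHI, LAX, NRT, 9810, 18)}
π[src]: project onto (src) → {CDG, HND, NRT}
Intersection: {CDG, HND, NRT} with {ATL, BOS, CDG, HND, NRT, SFO} → {CDG, HND, NRT}

{CDG, HND, NRT}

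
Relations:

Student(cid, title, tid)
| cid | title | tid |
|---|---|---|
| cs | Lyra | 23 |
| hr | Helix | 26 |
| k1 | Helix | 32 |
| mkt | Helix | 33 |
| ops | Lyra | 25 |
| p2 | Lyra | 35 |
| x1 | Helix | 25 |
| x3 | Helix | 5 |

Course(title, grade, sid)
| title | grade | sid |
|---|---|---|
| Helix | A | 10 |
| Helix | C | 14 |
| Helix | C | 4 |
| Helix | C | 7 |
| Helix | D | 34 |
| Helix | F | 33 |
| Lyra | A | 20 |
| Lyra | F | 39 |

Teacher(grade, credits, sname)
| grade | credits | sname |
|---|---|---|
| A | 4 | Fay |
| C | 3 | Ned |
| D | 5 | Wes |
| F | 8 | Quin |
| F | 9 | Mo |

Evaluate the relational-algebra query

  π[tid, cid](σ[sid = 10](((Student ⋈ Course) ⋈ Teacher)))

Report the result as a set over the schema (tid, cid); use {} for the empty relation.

Natural join on title: {(cs, Lyra, 23, A, 20), (cs, Lyra, 23, F, 39), (hr, Helix, 26, A, 10), (hr, Helix, 26, C, 14), (hr, Helix, 26, C, 4), (hr, Helix, 26, C, 7), (hr, Helix, 26, D, 34), (hr, Helix, 26, F, 33), (k1, Helix, 32, A, 10), (k1, Helix, 32, C, 14), (k1, Helix, 32, C, 4), (k1, Helix, 32, C, 7), (k1, Helix, 32, D, 34), (k1, Helix, 32, F, 33), (mkt, Helix, 33, A, 10), (mkt, Helix, 33, C, 14), (mkt, Helix, 33, C, 4), (mkt, Helix, 33, C, 7), (mkt, Helix, 33, D, 34), (mkt, Helix, 33, F, 33), (ops, Lyra, 25, A, 20), (ops, Lyra, 25, F, 39), (p2, Lyra, 35, A, 20), (p2, Lyra, 35, F, 39), (x1, Helix, 25, A, 10), (x1, Helix, 25, C, 14), (x1, Helix, 25, C, 4), (x1, Helix, 25, C, 7), (x1, Helix, 25, D, 34), (x1, Helix, 25, F, 33), (x3, Helix, 5, A, 10), (x3, Helix, 5, C, 14), (x3, Helix, 5, C, 4), (x3, Helix, 5, C, 7), (x3, Helix, 5, D, 34), (x3, Helix, 5, F, 33)}
Natural join on grade: {(cs, Lyra, 23, A, 20, 4, Fay), (cs, Lyra, 23, F, 39, 8, Quin), (cs, Lyra, 23, F, 39, 9, Mo), (hr, Helix, 26, A, 10, 4, Fay), (hr, Helix, 26, C, 14, 3, Ned), (hr, Helix, 26, C, 4, 3, Ned), (hr, Helix, 26, C, 7, 3, Ned), (hr, Helix, 26, D, 34, 5, Wes), (hr, Helix, 26, F, 33, 8, Quin), (hr, Helix, 26, F, 33, 9, Mo), (k1, Helix, 32, A, 10, 4, Fay), (k1, Helix, 32, C, 14, 3, Ned), (k1, Helix, 32, C, 4, 3, Ned), (k1, Helix, 32, C, 7, 3, Ned), (k1, Helix, 32, D, 34, 5, Wes), (k1, Helix, 32, F, 33, 8, Quin), (k1, Helix, 32, F, 33, 9, Mo), (mkt, Helix, 33, A, 10, 4, Fay), (mkt, Helix, 33, C, 14, 3, Ned), (mkt, Helix, 33, C, 4, 3, Ned), (mkt, Helix, 33, C, 7, 3, Ned), (mkt, Helix, 33, D, 34, 5, Wes), (mkt, Helix, 33, F, 33, 8, Quin), (mkt, Helix, 33, F, 33, 9, Mo), (ops, Lyra, 25, A, 20, 4, Fay), (ops, Lyra, 25, F, 39, 8, Quin), (ops, Lyra, 25, F, 39, 9, Mo), (p2, Lyra, 35, A, 20, 4, Fay), (p2, Lyra, 35, F, 39, 8, Quin), (p2, Lyra, 35, F, 39, 9, Mo), (x1, Helix, 25, A, 10, 4, Fay), (x1, Helix, 25, C, 14, 3, Ned), (x1, Helix, 25, C, 4, 3, Ned), (x1, Helix, 25, C, 7, 3, Ned), (x1, Helix, 25, D, 34, 5, Wes), (x1, Helix, 25, F, 33, 8, Quin), (x1, Helix, 25, F, 33, 9, Mo), (x3, Helix, 5, A, 10, 4, Fay), (x3, Helix, 5, C, 14, 3, Ned), (x3, Helix, 5, C, 4, 3, Ned), (x3, Helix, 5, C, 7, 3, Ned), (x3, Helix, 5, D, 34, 5, Wes), (x3, Helix, 5, F, 33, 8, Quin), (x3, Helix, 5, F, 33, 9, Mo)}
Filtering on sid = 10 leaves {(hr, Helix, 26, A, 10, 4, Fay), (k1, Helix, 32, A, 10, 4, Fay), (mkt, Helix, 33, A, 10, 4, Fay), (x1, Helix, 25, A, 10, 4, Fay), (x3, Helix, 5, A, 10, 4, Fay)}.
Projecting to tid, cid: {(25, x1), (26, hr), (32, k1), (33, mkt), (5, x3)}

{(25, x1), (26, hr), (32, k1), (33, mkt), (5, x3)}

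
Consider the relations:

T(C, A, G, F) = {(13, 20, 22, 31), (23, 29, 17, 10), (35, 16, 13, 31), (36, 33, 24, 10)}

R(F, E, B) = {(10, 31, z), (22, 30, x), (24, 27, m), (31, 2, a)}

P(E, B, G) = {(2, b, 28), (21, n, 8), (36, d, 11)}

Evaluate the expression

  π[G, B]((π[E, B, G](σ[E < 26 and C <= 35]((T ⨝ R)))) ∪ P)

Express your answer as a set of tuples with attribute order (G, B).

Natural join on F: {(13, 20, 22, 31, 2, a), (23, 29, 17, 10, 31, z), (35, 16, 13, 31, 2, a), (36, 33, 24, 10, 31, z)}
Selection E < 26 and C <= 35: {(13, 20, 22, 31, 2, a), (35, 16, 13, 31, 2, a)}
π_{E, B, G} gives {(2, a, 13), (2, a, 22)}.
Set union of the two operands is {(2, a, 13), (2, a, 22), (2, b, 28), (21, n, 8), (36, d, 11)}.
π_{G, B} gives {(11, d), (13, a), (22, a), (28, b), (8, n)}.

{(11, d), (13, a), (22, a), (28, b), (8, n)}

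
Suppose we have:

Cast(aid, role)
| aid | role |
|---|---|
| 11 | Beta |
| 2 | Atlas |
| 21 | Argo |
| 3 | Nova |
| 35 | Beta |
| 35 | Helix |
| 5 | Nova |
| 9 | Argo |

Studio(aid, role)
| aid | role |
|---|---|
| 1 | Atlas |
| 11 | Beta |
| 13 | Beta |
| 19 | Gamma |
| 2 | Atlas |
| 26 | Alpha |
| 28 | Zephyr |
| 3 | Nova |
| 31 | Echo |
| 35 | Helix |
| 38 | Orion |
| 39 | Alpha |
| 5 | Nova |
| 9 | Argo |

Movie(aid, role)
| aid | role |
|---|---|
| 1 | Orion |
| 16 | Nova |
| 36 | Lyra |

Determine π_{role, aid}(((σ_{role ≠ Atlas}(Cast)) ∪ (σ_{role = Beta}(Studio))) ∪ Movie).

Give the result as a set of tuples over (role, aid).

Selection role ≠ Atlas: {(11, Beta), (21, Argo), (3, Nova), (35, Beta), (35, Helix), (5, Nova), (9, Argo)}
Selection role = Beta: {(11, Beta), (13, Beta)}
Set union of the two operands is {(11, Beta), (13, Beta), (21, Argo), (3, Nova), (35, Beta), (35, Helix), (5, Nova), (9, Argo)}.
Set union of the two operands is {(1, Orion), (11, Beta), (13, Beta), (16, Nova), (21, Argo), (3, Nova), (35, Beta), (35, Helix), (36, Lyra), (5, Nova), (9, Argo)}.
Projecting to role, aid: {(Argo, 21), (Argo, 9), (Beta, 11), (Beta, 13), (Beta, 35), (Helix, 35), (Lyra, 36), (Nova, 16), (Nova, 3), (Nova, 5), (Orion, 1)}

{(Argo, 21), (Argo, 9), (Beta, 11), (Beta, 13), (Beta, 35), (Helix, 35), (Lyra, 36), (Nova, 16), (Nova, 3), (Nova, 5), (Orion, 1)}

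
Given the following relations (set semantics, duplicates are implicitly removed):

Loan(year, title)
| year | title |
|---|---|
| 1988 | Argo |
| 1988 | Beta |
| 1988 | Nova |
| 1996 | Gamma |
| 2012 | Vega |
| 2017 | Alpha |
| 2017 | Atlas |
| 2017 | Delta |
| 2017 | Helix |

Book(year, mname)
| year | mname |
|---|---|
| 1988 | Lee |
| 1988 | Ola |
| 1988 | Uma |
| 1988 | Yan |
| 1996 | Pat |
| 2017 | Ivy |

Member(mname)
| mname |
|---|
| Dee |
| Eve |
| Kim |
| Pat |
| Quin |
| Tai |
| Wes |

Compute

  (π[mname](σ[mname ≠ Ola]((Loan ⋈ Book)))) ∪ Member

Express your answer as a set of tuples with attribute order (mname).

Natural join on year: {(1988, Argo, Lee), (1988, Argo, Ola), (1988, Argo, Uma), (1988, Argo, Yan), (1988, Beta, Lee), (1988, Beta, Ola), (1988, Beta, Uma), (1988, Beta, Yan), (1988, Nova, Lee), (1988, Nova, Ola), (1988, Nova, Uma), (1988, Nova, Yan), (1996, Gamma, Pat), (2017, Alpha, Ivy), (2017, Atlas, Ivy), (2017, Delta, Ivy), (2017, Helix, Ivy)}
Filtering on mname ≠ Ola leaves {(1988, Argo, Lee), (1988, Argo, Uma), (1988, Argo, Yan), (1988, Beta, Lee), (1988, Beta, Uma), (1988, Beta, Yan), (1988, Nova, Lee), (1988, Nova, Uma), (1988, Nova, Yan), (1996, Gamma, Pat), (2017, Alpha, Ivy), (2017, Atlas, Ivy), (2017, Delta, Ivy), (2017, Helix, Ivy)}.
π[mname]: project onto (mname) (9 duplicate(s) eliminated) → {Ivy, Lee, Pat, Uma, Yan}
Union: {Ivy, Lee, Pat, Uma, Yan} with {Dee, Eve, Kim, Pat, Quin, Tai, Wes} → {Dee, Eve, Ivy, Kim, Lee, Pat, Quin, Tai, Uma, Wes, Yan}

{Dee, Eve, Ivy, Kim, Lee, Pat, Quin, Tai, Uma, Wes, Yan}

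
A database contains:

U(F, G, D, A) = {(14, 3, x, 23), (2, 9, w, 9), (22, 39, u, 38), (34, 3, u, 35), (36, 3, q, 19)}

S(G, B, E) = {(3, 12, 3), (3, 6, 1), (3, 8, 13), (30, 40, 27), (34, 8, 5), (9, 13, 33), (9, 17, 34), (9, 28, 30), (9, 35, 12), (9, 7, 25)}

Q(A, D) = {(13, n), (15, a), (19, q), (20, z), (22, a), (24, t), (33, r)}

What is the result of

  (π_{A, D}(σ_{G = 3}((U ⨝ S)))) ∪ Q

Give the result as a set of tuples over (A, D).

{(13, n), (15, a), (19, q), (20, z), (22, a), (23, x), (24, t), (33, r), (35, u)}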